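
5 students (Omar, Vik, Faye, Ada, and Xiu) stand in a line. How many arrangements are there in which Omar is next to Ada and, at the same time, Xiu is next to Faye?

Treat {Omar,Ada} as one block (2 orders) and {Xiu,Faye} as another (2 orders).
That leaves 3 units to arrange: 2 × 2 × 3! = 4 × 6 = 24.

24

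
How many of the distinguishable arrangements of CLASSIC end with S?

360

Fix S in the last position and arrange the remaining 6 letters.
Those 6 letters have C appearing twice, giving (6)!/(2!) = 360.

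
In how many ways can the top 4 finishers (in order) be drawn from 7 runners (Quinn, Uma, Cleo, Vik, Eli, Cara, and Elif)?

There are 7 choices for 1st place, 6 for 2nd, and so on down to 4 for position 4.
That gives 7 × 6 × 5 × 4 = 840.

840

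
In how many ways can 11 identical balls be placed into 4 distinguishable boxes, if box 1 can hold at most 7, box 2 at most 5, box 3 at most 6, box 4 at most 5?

197

By stars and bars, unrestricted non-negative solutions to x_1+…+x_4 = 11 number C(11+3,3) = 364.
Subtract solutions that violate a single cap (substitute x_i' = x_i − (cap_i+1)): x_1 ≥ 8 gives C(6,3) = 20; x_2 ≥ 6 gives C(8,3) = 56; x_3 ≥ 7 gives C(7,3) = 35; x_4 ≥ 6 gives C(8,3) = 56. Together 167.
No two caps can be exceeded simultaneously, so the pair terms are all 0.
By inclusion–exclusion the count is 364 − 167 + 0 = 197.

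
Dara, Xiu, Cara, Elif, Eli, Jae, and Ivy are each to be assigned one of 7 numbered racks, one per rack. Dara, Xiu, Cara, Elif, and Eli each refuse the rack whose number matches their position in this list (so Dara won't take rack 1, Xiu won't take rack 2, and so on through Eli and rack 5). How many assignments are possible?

2428

Let Aᵢ (for 1 ≤ i ≤ 5) be the placements that put person i in their forbidden rack. Any j of these fix j positions, leaving (7−j)! ways to fill the rest, and there are C(5,j) ways to pick which j.
By inclusion–exclusion, the number of valid placements is Σ_{j=0}^{5} (−1)^j C(5,j)·(7−j)!.
Computing: 5040 − 3600 + 1200 − 240 + 30 − 2 = 2428.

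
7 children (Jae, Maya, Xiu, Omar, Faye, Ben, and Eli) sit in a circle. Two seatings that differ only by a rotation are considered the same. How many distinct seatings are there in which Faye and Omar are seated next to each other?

240

Glue Faye and Omar into a block (2 internal orders). Seating 6 units around a circle gives (5)! arrangements.
So 2 × (5)! = 2 × 120 = 240.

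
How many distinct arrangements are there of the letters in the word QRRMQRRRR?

Letter multiplicities in QRRMQRRRR: M×1, Q×2, R×6.
Dividing 9! = 362880 by 6!·2! = 1440 for the repeated letters gives 252.

252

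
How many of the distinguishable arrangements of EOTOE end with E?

With the last slot taken by E, it remains to arrange the other 4 letters (OTOE).
Those 4 letters have O appearing twice, giving (4)!/(2!) = 12.

12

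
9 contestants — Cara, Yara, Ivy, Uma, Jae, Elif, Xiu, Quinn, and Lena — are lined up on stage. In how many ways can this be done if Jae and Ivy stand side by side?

Treat {Jae, Ivy} as a single unit. There are 8 units to order, and the pair itself can be ordered 2 ways.
So the count is 2·(8)! = 80640.

80640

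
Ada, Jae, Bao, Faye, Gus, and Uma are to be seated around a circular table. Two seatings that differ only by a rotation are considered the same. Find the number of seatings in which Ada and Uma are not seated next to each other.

Without the restriction there are (5)! = 120 seatings.
Those with Ada next to Uma: fuse the pair into one unit and seat 5 units around a circle — 2·(4)! = 48.
Subtracting, 120 − 48 = 72.

72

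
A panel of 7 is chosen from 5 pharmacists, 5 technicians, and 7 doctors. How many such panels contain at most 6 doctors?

19447

Split by how many doctors are chosen (0 through 6).
Sum: C(7,0)·C(10,7) + C(7,1)·C(10,6) + C(7,2)·C(10,5) + C(7,3)·C(10,4) + C(7,4)·C(10,3) + C(7,5)·C(10,2) + C(7,6)·C(10,1) = 120 + 1470 + 5292 + 7350 + 4200 + 945 + 70 = 19447.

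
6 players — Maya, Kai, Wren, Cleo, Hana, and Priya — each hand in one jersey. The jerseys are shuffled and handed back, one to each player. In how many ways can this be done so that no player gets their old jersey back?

This is the derangement count D_6: permutations of 6 items with no fixed point.
By inclusion–exclusion this is Σ_{j=0}^{6} (−1)^j C(6,j)·(6−j)!.
Computing: 720 − 720 + 360 − 120 + 30 − 6 + 1 = 265.

265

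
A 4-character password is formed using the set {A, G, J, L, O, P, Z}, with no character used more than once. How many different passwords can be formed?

840

With no repetition, fill the 4 characters in order: 7 choices, then 6, down to 4.
That product is 7 × 6 × 5 × 4 = 840.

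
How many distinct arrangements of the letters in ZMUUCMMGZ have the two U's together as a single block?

3360

Treat the 2 copies of U as a single block. The multiset to arrange is then {UU, C, G, M, M, M, Z, Z}, 8 items in all.
That gives (8)!/(3!·2!) = 3360 arrangements.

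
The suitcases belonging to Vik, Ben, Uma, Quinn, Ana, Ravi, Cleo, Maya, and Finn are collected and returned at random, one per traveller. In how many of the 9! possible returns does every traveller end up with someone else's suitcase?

133496

Let Aᵢ be the assignments in which traveller i gets their own suitcase. We want the size of the complement of A₁∪…∪A_9.
By inclusion–exclusion this is Σ_{j=0}^{9} (−1)^j C(9,j)·(9−j)!.
Computing: 362880 − 362880 + 181440 − 60480 + 15120 − 3024 + 504 − 72 + 9 − 1 = 133496.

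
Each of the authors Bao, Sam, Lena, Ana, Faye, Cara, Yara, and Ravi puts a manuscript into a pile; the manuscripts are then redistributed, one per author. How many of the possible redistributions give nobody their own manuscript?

14833

This is the derangement count D_8: permutations of 8 items with no fixed point.
By inclusion–exclusion this is Σ_{j=0}^{8} (−1)^j C(8,j)·(8−j)!.
Computing: 40320 − 40320 + 20160 − 6720 + 1680 − 336 + 56 − 8 + 1 = 14833.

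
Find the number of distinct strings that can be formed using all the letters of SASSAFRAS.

2520

SASSAFRAS has 9 letters with A appearing 3 times and S appearing 4 times.
So there are 9! / (4!·3!) = 2520 distinguishable arrangements.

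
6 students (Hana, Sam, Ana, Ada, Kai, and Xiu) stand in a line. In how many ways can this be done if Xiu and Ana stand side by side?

240

Glue Xiu and Ana into one block (2 internal orders), leaving 5 units to arrange in a row.
That gives 2 × 5! = 2 × 120 = 240.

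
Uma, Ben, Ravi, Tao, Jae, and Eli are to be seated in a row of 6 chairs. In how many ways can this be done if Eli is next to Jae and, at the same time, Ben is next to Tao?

Treat {Eli,Jae} as one block (2 orders) and {Ben,Tao} as another (2 orders).
That leaves 4 units to arrange: 2 × 2 × 4! = 4 × 24 = 96.

96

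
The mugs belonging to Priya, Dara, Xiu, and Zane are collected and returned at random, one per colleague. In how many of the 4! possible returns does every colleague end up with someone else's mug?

9

This is the derangement count D_4: permutations of 4 items with no fixed point.
By inclusion–exclusion this is Σ_{j=0}^{4} (−1)^j C(4,j)·(4−j)!.
Computing: 24 − 24 + 12 − 4 + 1 = 9.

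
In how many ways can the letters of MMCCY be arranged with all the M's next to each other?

Treat the 2 copies of M as a single block. The multiset to arrange is then {MM, C, C, Y}, 4 items in all.
That gives (4)!/(2!) = 12 arrangements.

12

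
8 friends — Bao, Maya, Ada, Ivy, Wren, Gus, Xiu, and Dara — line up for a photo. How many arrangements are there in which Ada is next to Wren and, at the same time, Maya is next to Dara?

Treat {Ada,Wren} as one block (2 orders) and {Maya,Dara} as another (2 orders).
That leaves 6 units to arrange: 2 × 2 × 6! = 4 × 720 = 2880.

2880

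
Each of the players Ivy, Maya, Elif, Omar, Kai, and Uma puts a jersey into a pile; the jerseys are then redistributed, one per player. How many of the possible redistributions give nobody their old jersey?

265

This is the derangement count D_6: permutations of 6 items with no fixed point.
By inclusion–exclusion this is Σ_{j=0}^{6} (−1)^j C(6,j)·(6−j)!.
Computing: 720 − 720 + 360 − 120 + 30 − 6 + 1 = 265.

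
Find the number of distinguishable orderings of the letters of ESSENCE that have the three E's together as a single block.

60

Treat the 3 copies of E as a single block. The multiset to arrange is then {EEE, C, N, S, S}, 5 items in all.
That gives (5)!/(2!) = 60 arrangements.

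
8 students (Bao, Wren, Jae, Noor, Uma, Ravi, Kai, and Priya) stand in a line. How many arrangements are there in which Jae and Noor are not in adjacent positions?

There are 8! = 40320 arrangements in all. If Jae and Noor are adjacent, merging them into one block gives 2·(7)! = 10080 arrangements.
Complementary counting: 40320 − 10080 = 30240.

30240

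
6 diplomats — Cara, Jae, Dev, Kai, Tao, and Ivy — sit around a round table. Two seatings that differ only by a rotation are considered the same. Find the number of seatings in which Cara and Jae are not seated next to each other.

72

Without the restriction there are (5)! = 120 seatings.
Seatings with Cara beside Jae: treat them as a block with 2 internal orders, giving 2 × (4)! = 48.
Subtracting, 120 − 48 = 72.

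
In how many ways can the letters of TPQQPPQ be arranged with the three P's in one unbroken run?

20

Treat the 3 copies of P as a single block. The multiset to arrange is then {PPP, Q, Q, Q, T}, 5 items in all.
That gives (5)!/(3!) = 20 arrangements.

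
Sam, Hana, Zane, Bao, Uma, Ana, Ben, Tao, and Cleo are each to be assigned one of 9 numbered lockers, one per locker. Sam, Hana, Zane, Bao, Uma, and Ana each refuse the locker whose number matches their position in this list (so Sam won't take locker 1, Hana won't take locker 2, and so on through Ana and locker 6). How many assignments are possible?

183822

Let Aᵢ (for 1 ≤ i ≤ 6) be the placements that put person i in their forbidden locker. Any j of these fix j positions, leaving (9−j)! ways to fill the rest, and there are C(6,j) ways to pick which j.
By inclusion–exclusion, the number of valid placements is Σ_{j=0}^{6} (−1)^j C(6,j)·(9−j)!.
Computing: 362880 − 241920 + 75600 − 14400 + 1800 − 144 + 6 = 183822.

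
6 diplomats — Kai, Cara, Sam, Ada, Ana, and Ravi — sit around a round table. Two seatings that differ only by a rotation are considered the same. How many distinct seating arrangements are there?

Seat Kai anywhere (absorbing the rotational symmetry), then permute the other 5: (5)! = 120.

120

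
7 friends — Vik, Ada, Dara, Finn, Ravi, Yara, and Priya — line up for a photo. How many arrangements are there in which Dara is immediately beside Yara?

Treat {Dara, Yara} as a single unit. There are 6 units to order, and the pair itself can be ordered 2 ways.
So the count is 2·(6)! = 1440.

1440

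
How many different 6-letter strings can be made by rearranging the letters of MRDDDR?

60

The 6 letters of MRDDDR have repeats: D appearing 3 times and R appearing twice.
Dividing 6! = 720 by 3!·2! = 12 for the repeated letters gives 60.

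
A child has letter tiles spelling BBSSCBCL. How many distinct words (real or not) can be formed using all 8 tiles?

1680

BBSSCBCL has 8 letters with B appearing 3 times, C appearing twice, and S appearing twice.
So there are 8! / (3!·2!·2!) = 1680 distinguishable arrangements.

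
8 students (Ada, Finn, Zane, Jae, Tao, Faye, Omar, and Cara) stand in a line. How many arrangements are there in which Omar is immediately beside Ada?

Place the 6 others and the Omar-Ada pair as 7 objects in a line; the pair has 2 internal arrangements.
That gives 2 × 7! = 2 × 5040 = 10080.

10080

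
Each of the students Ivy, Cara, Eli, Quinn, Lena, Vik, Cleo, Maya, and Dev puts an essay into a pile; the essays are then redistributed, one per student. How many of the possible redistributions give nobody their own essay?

Let Aᵢ be the assignments in which student i gets their own essay. We want the size of the complement of A₁∪…∪A_9.
By inclusion–exclusion this is Σ_{j=0}^{9} (−1)^j C(9,j)·(9−j)!.
Computing: 362880 − 362880 + 181440 − 60480 + 15120 − 3024 + 504 − 72 + 9 − 1 = 133496.

133496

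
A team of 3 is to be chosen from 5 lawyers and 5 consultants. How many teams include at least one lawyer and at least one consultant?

Total 3-person selections from all 10: C(10,3) = 120.
Selections missing a whole group: no lawyers → C(5,3) = 10; no consultants → C(5,3) = 10.
Both groups omitted at once is impossible, so 120 − 20 = 100.

100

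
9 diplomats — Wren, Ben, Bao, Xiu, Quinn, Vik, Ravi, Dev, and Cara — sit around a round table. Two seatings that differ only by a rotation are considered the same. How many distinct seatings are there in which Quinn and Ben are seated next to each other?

Glue Quinn and Ben into a block (2 internal orders). Seating 8 units around a circle gives (7)! arrangements.
So 2 × (7)! = 2 × 5040 = 10080.

10080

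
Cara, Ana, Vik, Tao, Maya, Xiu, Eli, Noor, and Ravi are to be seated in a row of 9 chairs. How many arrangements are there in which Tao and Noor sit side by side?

Glue Tao and Noor into one block (2 internal orders), leaving 8 units to arrange in a row.
That gives 2 × 8! = 2 × 40320 = 80640.

80640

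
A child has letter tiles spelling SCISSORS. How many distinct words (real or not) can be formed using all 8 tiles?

1680

The 8 letters of SCISSORS have repeats: S appearing 4 times.
Dividing 8! = 40320 by 4! = 24 for the repeated letters gives 1680.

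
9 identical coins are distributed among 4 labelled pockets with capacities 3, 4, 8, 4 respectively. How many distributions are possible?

95

By stars and bars, unrestricted non-negative solutions to x_1+…+x_4 = 9 number C(9+3,3) = 220.
Subtract solutions that violate a single cap (substitute x_i' = x_i − (cap_i+1)): x_1 ≥ 4 gives C(8,3) = 56; x_2 ≥ 5 gives C(7,3) = 35; x_3 ≥ 9 gives C(3,3) = 1; x_4 ≥ 5 gives C(7,3) = 35. Together 127.
Add back pairs where two caps are both exceeded: 1 + 0 + 1 + 0 + 0 + 0 = 2.
By inclusion–exclusion the count is 220 − 127 + 2 = 95.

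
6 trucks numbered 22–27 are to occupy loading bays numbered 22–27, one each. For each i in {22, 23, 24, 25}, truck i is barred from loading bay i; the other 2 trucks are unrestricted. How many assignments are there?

362

Let Aᵢ (for 22 ≤ i ≤ 25) be the placements that put truck i in its forbidden loading bay. Any j of these fix j positions, leaving (6−j)! ways to fill the rest, and there are C(4,j) ways to pick which j.
By inclusion–exclusion, the number of valid placements is Σ_{j=0}^{4} (−1)^j C(4,j)·(6−j)!.
Computing: 720 − 480 + 144 − 24 + 2 = 362.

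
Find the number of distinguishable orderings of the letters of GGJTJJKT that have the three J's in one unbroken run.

Treat the 3 copies of J as a single block. The multiset to arrange is then {JJJ, G, G, K, T, T}, 6 items in all.
That gives (6)!/(2!·2!) = 180 arrangements.

180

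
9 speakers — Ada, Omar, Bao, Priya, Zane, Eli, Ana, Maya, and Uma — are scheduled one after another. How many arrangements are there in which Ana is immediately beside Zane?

80640

Place the 7 others and the Ana-Zane pair as 8 objects in a line; the pair has 2 internal arrangements.
That gives 2 × 8! = 2 × 40320 = 80640.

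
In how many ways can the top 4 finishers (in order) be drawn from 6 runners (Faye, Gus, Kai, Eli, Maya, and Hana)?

360

There are 6 choices for 1st place, 5 for 2nd, and so on down to 3 for position 4.
That gives 6 × 5 × 4 × 3 = 360.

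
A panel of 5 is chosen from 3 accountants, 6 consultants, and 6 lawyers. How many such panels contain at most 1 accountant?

Split by how many accountants are chosen (0 through 1).
Sum: C(3,0)·C(12,5) + C(3,1)·C(12,4) = 792 + 1485 = 2277.

2277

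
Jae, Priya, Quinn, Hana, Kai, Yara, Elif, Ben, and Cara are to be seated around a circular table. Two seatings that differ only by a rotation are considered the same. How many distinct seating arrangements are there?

Around a circle, 9 distinct people have 9!/9 = (8)! = 40320 rotationally distinct seatings.

40320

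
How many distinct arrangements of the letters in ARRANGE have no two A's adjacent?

900

There are 7!/(2!·2!) = 1260 arrangements of ARRANGE in total.
If the two A's are adjacent, glue them into one block, leaving 6 items to arrange: (6)!/(2!) = 360 ways.
Hence 1260 − 360 = 900.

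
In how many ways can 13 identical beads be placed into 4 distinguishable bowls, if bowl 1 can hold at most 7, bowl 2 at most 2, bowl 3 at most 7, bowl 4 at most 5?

97

By stars and bars, unrestricted non-negative solutions to x_1+…+x_4 = 13 number C(13+3,3) = 560.
Subtract solutions that violate a single cap (substitute x_i' = x_i − (cap_i+1)): x_1 ≥ 8 gives C(8,3) = 56; x_2 ≥ 3 gives C(13,3) = 286; x_3 ≥ 8 gives C(8,3) = 56; x_4 ≥ 6 gives C(10,3) = 120. Together 518.
Add back pairs where two caps are both exceeded: 10 + 0 + 0 + 10 + 35 + 0 = 55.
By inclusion–exclusion the count is 560 − 518 + 55 = 97.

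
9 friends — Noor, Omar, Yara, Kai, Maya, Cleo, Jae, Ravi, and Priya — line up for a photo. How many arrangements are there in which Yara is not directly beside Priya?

There are 9! = 362880 arrangements in all. If Yara and Priya are adjacent, merging them into one block gives 2·(8)! = 80640 arrangements.
Complementary counting: 362880 − 80640 = 282240.

282240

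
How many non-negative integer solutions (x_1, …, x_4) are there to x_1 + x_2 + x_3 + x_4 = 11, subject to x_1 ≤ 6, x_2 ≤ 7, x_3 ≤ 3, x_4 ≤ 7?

Without the upper bounds there are C(14,3) = 364 ways to split 11 among 4 variables.
Subtract solutions that violate a single cap (substitute x_i' = x_i − (cap_i+1)): x_1 ≥ 7 gives C(7,3) = 35; x_2 ≥ 8 gives C(6,3) = 20; x_3 ≥ 4 gives C(10,3) = 120; x_4 ≥ 8 gives C(6,3) = 20. Together 195.
Add back pairs where two caps are both exceeded: 0 + 1 + 0 + 0 + 0 + 0 = 1.
By inclusion–exclusion the count is 364 − 195 + 1 = 170.

170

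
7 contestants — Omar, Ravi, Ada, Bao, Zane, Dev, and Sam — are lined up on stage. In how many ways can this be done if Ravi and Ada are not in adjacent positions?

Of the 7! = 5040 arrangements, those with Ravi and Ada adjacent number 2 × 6! = 1440 (treat the pair as a block with 2 internal orders).
Complementary counting: 5040 − 1440 = 3600.

3600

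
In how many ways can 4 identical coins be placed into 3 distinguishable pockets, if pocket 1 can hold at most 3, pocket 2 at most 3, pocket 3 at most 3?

Ignoring the caps, the number of non-negative solutions to x_1+…+x_3 = 4 is C(6,2) = 15.
Subtract solutions that violate a single cap (substitute x_i' = x_i − (cap_i+1)): x_1 ≥ 4 gives C(2,2) = 1; x_2 ≥ 4 gives C(2,2) = 1; x_3 ≥ 4 gives C(2,2) = 1. Together 3.
No two caps can be exceeded simultaneously, so the pair terms are all 0.
By inclusion–exclusion the count is 15 − 3 + 0 = 12.

12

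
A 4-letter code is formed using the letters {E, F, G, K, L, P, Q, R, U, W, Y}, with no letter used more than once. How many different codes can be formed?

This is a permutation of 4 out of 11: P(11,4) = 11!/7!.
That product is 11 × 10 × 9 × 8 = 7920.

7920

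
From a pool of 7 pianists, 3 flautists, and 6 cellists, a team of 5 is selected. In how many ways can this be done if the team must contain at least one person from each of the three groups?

Total 5-person selections from all 16: C(16,5) = 4368.
Subtract selections that omit an entire group: no pianists → C(9,5) = 126; no flautists → C(13,5) = 1287; no cellists → C(10,5) = 252.
Add back selections omitting two groups (i.e. drawn from a single group): C(7,5) + C(3,5) + C(6,5) = 27.
By inclusion–exclusion: 4368 − 1665 + 27 = 2730.

2730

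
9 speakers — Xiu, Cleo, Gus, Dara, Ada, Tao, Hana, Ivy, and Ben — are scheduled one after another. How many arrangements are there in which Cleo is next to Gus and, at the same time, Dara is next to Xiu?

Treat {Cleo,Gus} as one block (2 orders) and {Dara,Xiu} as another (2 orders).
That leaves 7 units to arrange: 2 × 2 × 7! = 4 × 5040 = 20160.

20160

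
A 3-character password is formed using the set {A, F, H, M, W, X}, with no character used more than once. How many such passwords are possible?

This is a permutation of 3 out of 6: P(6,3) = 6!/3!.
6 × 5 × 4 = 120.

120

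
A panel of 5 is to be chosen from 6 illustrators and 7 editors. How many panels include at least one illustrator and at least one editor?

With no constraint there are C(13,5) = 1287 possible selections.
Subtract selections that omit an entire group: no illustrators → C(7,5) = 21; no editors → C(6,5) = 6.
Both groups omitted at once is impossible, so 1287 − 27 = 1260.

1260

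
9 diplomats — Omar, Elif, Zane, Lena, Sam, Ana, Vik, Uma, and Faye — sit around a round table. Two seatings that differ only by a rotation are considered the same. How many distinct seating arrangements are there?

40320

Fix one person's seat to break rotational symmetry; the remaining 8 people can be arranged in (8)! = 40320 ways.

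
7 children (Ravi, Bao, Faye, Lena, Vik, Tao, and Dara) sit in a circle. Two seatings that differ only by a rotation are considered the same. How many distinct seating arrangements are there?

Fix one person's seat to break rotational symmetry; the remaining 6 people can be arranged in (6)! = 720 ways.

720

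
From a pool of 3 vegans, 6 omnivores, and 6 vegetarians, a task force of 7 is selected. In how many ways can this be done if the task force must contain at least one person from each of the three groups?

5571

With no constraint there are C(15,7) = 6435 possible selections.
Subtract selections that omit an entire group: no vegans → C(12,7) = 792; no omnivores → C(9,7) = 36; no vegetarians → C(9,7) = 36.
Add back selections omitting two groups (i.e. drawn from a single group): C(3,7) + C(6,7) + C(6,7) = 0.
By inclusion–exclusion: 6435 − 864 + 0 = 5571.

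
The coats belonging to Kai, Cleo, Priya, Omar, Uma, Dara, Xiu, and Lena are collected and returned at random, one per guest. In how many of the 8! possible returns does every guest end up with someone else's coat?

14833

This is the derangement count D_8: permutations of 8 items with no fixed point.
By inclusion–exclusion this is Σ_{j=0}^{8} (−1)^j C(8,j)·(8−j)!.
Computing: 40320 − 40320 + 20160 − 6720 + 1680 − 336 + 56 − 8 + 1 = 14833.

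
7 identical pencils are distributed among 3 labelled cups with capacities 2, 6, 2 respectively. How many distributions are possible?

8

Without the upper bounds there are C(9,2) = 36 ways to split 7 among 3 cups.
Subtract solutions that violate a single cap (substitute x_i' = x_i − (cap_i+1)): x_1 ≥ 3 gives C(6,2) = 15; x_2 ≥ 7 gives C(2,2) = 1; x_3 ≥ 3 gives C(6,2) = 15. Together 31.
Add back pairs where two caps are both exceeded: 0 + 3 + 0 = 3.
By inclusion–exclusion the count is 36 − 31 + 3 = 8.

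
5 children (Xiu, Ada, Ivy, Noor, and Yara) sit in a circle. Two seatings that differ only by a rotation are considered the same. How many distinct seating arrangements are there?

Fix one person's seat to break rotational symmetry; the remaining 4 people can be arranged in (4)! = 24 ways.

24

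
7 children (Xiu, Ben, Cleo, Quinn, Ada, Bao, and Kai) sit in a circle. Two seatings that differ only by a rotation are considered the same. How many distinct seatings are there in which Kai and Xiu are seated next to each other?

Treat {Kai, Xiu} as one unit (2 internal orders) and seat the resulting 6 units around the table: (5)! circular arrangements.
So 2 × (5)! = 2 × 120 = 240.

240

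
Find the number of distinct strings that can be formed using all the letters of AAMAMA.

15

AAMAMA has 6 letters with A appearing 4 times and M appearing twice.
Dividing 6! = 720 by 4!·2! = 48 for the repeated letters gives 15.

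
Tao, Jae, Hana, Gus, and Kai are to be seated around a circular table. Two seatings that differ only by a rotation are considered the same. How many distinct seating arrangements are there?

24

Fix one person's seat to break rotational symmetry; the remaining 4 people can be arranged in (4)! = 24 ways.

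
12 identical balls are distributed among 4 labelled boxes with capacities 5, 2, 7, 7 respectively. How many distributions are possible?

By stars and bars, unrestricted non-negative solutions to x_1+…+x_4 = 12 number C(12+3,3) = 455.
Subtract solutions that violate a single cap (substitute x_i' = x_i − (cap_i+1)): x_1 ≥ 6 gives C(9,3) = 84; x_2 ≥ 3 gives C(12,3) = 220; x_3 ≥ 8 gives C(7,3) = 35; x_4 ≥ 8 gives C(7,3) = 35. Together 374.
Add back pairs where two caps are both exceeded: 20 + 0 + 0 + 4 + 4 + 0 = 28.
By inclusion–exclusion the count is 455 − 374 + 28 = 109.

109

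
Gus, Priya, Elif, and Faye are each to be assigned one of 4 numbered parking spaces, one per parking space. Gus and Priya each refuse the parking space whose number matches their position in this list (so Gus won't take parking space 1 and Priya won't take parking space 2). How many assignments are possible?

Let Aᵢ (for i ∈ {1, 2}) be the placements that put person i in their forbidden parking space. Any j of these fix j positions, leaving (4−j)! ways to fill the rest, and there are C(2,j) ways to pick which j.
By inclusion–exclusion, the number of valid placements is Σ_{j=0}^{2} (−1)^j C(2,j)·(4−j)!.
Computing: 24 − 12 + 2 = 14.

14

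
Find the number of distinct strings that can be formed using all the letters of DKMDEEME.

The 8 letters of DKMDEEME have repeats: D appearing twice, E appearing 3 times, and M appearing twice.
The number of distinct arrangements is 8!/(3!·2!·2!) = 40320/24 = 1680.

1680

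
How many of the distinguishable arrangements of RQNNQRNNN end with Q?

With the last slot taken by Q, it remains to arrange the other 8 letters (RNNQRNNN).
Those 8 letters have N appearing 5 times and R appearing twice, giving (8)!/(5!·2!) = 168.

168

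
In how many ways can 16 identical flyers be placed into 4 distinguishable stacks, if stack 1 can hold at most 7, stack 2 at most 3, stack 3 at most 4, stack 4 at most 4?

By stars and bars, unrestricted non-negative solutions to x_1+…+x_4 = 16 number C(16+3,3) = 969.
Subtract solutions that violate a single cap (substitute x_i' = x_i − (cap_i+1)): x_1 ≥ 8 gives C(11,3) = 165; x_2 ≥ 4 gives C(15,3) = 455; x_3 ≥ 5 gives C(14,3) = 364; x_4 ≥ 5 gives C(14,3) = 364. Together 1348.
Add back pairs where two caps are both exceeded: 35 + 20 + 20 + 120 + 120 + 84 = 399.
Subtract triples: 0 + 0 + 0 + 10 = 10.
By inclusion–exclusion the count is 969 − 1348 + 399 − 10 = 10.

10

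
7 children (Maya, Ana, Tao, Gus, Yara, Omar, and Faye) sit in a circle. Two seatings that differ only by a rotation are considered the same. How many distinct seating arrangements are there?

Around a circle, 7 distinct people have 7!/7 = (6)! = 720 rotationally distinct seatings.

720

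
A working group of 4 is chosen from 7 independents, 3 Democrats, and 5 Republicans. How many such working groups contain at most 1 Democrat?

1155

Split by how many Democrats are chosen (0 through 1).
Sum: C(3,0)·C(12,4) + C(3,1)·C(12,3) = 495 + 660 = 1155.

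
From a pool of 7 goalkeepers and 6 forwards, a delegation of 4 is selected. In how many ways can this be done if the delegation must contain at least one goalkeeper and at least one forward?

Total 4-person selections from all 13: C(13,4) = 715.
Selections missing a whole group: no goalkeepers → C(6,4) = 15; no forwards → C(7,4) = 35.
Both groups omitted at once is impossible, so 715 − 50 = 665.

665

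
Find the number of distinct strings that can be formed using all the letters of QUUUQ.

10

QUUUQ has 5 letters with Q appearing twice and U appearing 3 times.
The number of distinct arrangements is 5!/(3!·2!) = 120/12 = 10.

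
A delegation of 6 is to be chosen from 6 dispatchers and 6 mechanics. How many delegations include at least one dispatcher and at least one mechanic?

Unrestricted: C(12,6) = 924 ways to pick any 6 of the 12.
Subtract selections that omit an entire group: no dispatchers → C(6,6) = 1; no mechanics → C(6,6) = 1.
Both groups omitted at once is impossible, so 924 − 2 = 922.

922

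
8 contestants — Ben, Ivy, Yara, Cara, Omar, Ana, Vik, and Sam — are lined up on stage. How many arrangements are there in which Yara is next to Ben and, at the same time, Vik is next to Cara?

Treat {Yara,Ben} as one block (2 orders) and {Vik,Cara} as another (2 orders).
That leaves 6 units to arrange: 2 × 2 × 6! = 4 × 720 = 2880.

2880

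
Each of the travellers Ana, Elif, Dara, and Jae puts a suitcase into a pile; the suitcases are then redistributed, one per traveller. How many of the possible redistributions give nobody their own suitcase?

This is the derangement count D_4: permutations of 4 items with no fixed point.
By inclusion–exclusion this is Σ_{j=0}^{4} (−1)^j C(4,j)·(4−j)!.
Computing: 24 − 24 + 12 − 4 + 1 = 9.

9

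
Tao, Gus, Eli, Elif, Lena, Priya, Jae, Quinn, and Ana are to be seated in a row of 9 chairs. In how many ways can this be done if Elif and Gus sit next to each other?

Place the 7 others and the Elif-Gus pair as 8 objects in a line; the pair has 2 internal arrangements.
That gives 2 × 8! = 2 × 40320 = 80640.

80640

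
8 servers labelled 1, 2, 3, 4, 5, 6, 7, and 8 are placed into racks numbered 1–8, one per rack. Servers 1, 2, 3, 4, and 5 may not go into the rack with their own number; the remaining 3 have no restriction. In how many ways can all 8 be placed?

Let Aᵢ (for 1 ≤ i ≤ 5) be the placements that put server i in its forbidden rack. Any j of these fix j positions, leaving (8−j)! ways to fill the rest, and there are C(5,j) ways to pick which j.
By inclusion–exclusion, the number of valid placements is Σ_{j=0}^{5} (−1)^j C(5,j)·(8−j)!.
Computing: 40320 − 25200 + 7200 − 1200 + 120 − 6 = 21234.

21234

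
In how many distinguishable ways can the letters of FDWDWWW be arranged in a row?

105

The 7 letters of FDWDWWW have repeats: D appearing twice and W appearing 4 times.
The number of distinct arrangements is 7!/(4!·2!) = 5040/48 = 105.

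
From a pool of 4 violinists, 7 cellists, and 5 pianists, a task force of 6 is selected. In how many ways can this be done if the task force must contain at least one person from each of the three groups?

With no constraint there are C(16,6) = 8008 possible selections.
Selections missing a whole group: no violinists → C(12,6) = 924; no cellists → C(9,6) = 84; no pianists → C(11,6) = 462.
Add back selections omitting two groups (i.e. drawn from a single group): C(4,6) + C(7,6) + C(5,6) = 7.
By inclusion–exclusion: 8008 − 1470 + 7 = 6545.

6545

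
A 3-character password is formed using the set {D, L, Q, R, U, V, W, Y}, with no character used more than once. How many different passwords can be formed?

336

This is a permutation of 3 out of 8: P(8,3) = 8!/5!.
That product is 8 × 7 × 6 = 336.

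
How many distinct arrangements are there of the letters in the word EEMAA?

The 5 letters of EEMAA have repeats: A appearing twice and E appearing twice.
Dividing 5! = 120 by 2!·2! = 4 for the repeated letters gives 30.

30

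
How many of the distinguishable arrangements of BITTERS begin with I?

360

Fix I in the first position and arrange the remaining 6 letters.
Those 6 letters have T appearing twice, giving (6)!/(2!) = 360.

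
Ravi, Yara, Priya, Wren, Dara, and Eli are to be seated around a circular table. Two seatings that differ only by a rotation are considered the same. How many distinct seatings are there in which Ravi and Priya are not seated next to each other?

72

All circular seatings of 6 people number (5)! = 120.
Seatings with Ravi beside Priya: treat them as a block with 2 internal orders, giving 2 × (4)! = 48.
Subtracting, 120 − 48 = 72.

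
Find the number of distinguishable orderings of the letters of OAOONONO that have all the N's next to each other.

42

Treat the 2 copies of N as a single block. The multiset to arrange is then {NN, A, O, O, O, O, O}, 7 items in all.
That gives (7)!/(5!) = 42 arrangements.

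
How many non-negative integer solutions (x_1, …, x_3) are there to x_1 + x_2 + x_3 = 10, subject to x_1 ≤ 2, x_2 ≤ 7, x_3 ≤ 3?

Without the upper bounds there are C(12,2) = 66 ways to split 10 among 3 variables.
Subtract solutions that violate a single cap (substitute x_i' = x_i − (cap_i+1)): x_1 ≥ 3 gives C(9,2) = 36; x_2 ≥ 8 gives C(4,2) = 6; x_3 ≥ 4 gives C(8,2) = 28. Together 70.
Add back pairs where two caps are both exceeded: 0 + 10 + 0 = 10.
By inclusion–exclusion the count is 66 − 70 + 10 = 6.

6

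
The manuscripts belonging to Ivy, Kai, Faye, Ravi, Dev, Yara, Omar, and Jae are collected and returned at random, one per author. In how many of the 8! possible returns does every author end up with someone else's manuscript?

This is the derangement count D_8: permutations of 8 items with no fixed point.
By inclusion–exclusion this is Σ_{j=0}^{8} (−1)^j C(8,j)·(8−j)!.
Computing: 40320 − 40320 + 20160 − 6720 + 1680 − 336 + 56 − 8 + 1 = 14833.

14833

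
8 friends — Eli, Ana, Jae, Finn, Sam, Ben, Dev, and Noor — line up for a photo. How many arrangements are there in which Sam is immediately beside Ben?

Treat {Sam, Ben} as a single unit. There are 7 units to order, and the pair itself can be ordered 2 ways.
That gives 2 × 7! = 2 × 5040 = 10080.

10080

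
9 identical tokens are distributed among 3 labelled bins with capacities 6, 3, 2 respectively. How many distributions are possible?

Ignoring the caps, the number of non-negative solutions to x_1+…+x_3 = 9 is C(11,2) = 55.
Subtract solutions that violate a single cap (substitute x_i' = x_i − (cap_i+1)): x_1 ≥ 7 gives C(4,2) = 6; x_2 ≥ 4 gives C(7,2) = 21; x_3 ≥ 3 gives C(8,2) = 28. Together 55.
Add back pairs where two caps are both exceeded: 0 + 0 + 6 = 6.
By inclusion–exclusion the count is 55 − 55 + 6 = 6.

6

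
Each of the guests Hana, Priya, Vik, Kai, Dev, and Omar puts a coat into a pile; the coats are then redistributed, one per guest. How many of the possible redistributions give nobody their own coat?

265

Let Aᵢ be the assignments in which guest i gets their own coat. We want the size of the complement of A₁∪…∪A_6.
By inclusion–exclusion this is Σ_{j=0}^{6} (−1)^j C(6,j)·(6−j)!.
Computing: 720 − 720 + 360 − 120 + 30 − 6 + 1 = 265.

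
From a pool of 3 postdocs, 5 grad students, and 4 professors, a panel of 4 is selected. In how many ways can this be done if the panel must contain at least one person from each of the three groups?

270

Total 4-person selections from all 12: C(12,4) = 495.
Selections missing a whole group: no postdocs → C(9,4) = 126; no grad students → C(7,4) = 35; no professors → C(8,4) = 70.
Add back selections omitting two groups (i.e. drawn from a single group): C(3,4) + C(5,4) + C(4,4) = 6.
By inclusion–exclusion: 495 − 231 + 6 = 270.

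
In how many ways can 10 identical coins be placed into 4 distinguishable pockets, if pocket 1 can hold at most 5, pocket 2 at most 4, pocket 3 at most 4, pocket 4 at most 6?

Ignoring the caps, the number of non-negative solutions to x_1+…+x_4 = 10 is C(13,3) = 286.
Subtract solutions that violate a single cap (substitute x_i' = x_i − (cap_i+1)): x_1 ≥ 6 gives C(7,3) = 35; x_2 ≥ 5 gives C(8,3) = 56; x_3 ≥ 5 gives C(8,3) = 56; x_4 ≥ 7 gives C(6,3) = 20. Together 167.
Add back pairs where two caps are both exceeded: 0 + 0 + 0 + 1 + 0 + 0 = 1.
By inclusion–exclusion the count is 286 − 167 + 1 = 120.

120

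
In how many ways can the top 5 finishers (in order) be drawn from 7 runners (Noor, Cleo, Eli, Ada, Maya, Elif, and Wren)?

This is an ordered selection of 5 from 7: P(7,5).
That gives 7 × 6 × 5 × 4 × 3 = 2520.

2520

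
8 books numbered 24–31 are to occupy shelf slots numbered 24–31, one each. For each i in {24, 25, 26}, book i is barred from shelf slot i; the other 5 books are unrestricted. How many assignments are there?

27240

Let Aᵢ (for i ∈ {24, 25, 26}) be the placements that put book i in its forbidden shelf slot. Any j of these fix j positions, leaving (8−j)! ways to fill the rest, and there are C(3,j) ways to pick which j.
By inclusion–exclusion, the number of valid placements is Σ_{j=0}^{3} (−1)^j C(3,j)·(8−j)!.
Computing: 40320 − 15120 + 2160 − 120 = 27240.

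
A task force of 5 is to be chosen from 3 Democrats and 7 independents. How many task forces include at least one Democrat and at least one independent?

With no constraint there are C(10,5) = 252 possible selections.
Subtract selections that omit an entire group: no Democrats → C(7,5) = 21; no independents → C(3,5) = 0.
Both groups omitted at once is impossible, so 252 − 21 = 231.

231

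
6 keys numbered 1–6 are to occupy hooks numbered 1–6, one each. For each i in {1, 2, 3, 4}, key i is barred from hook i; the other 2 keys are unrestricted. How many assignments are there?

Let Aᵢ (for 1 ≤ i ≤ 4) be the placements that put key i in its forbidden hook. Any j of these fix j positions, leaving (6−j)! ways to fill the rest, and there are C(4,j) ways to pick which j.
By inclusion–exclusion, the number of valid placements is Σ_{j=0}^{4} (−1)^j C(4,j)·(6−j)!.
Computing: 720 − 480 + 144 − 24 + 2 = 362.

362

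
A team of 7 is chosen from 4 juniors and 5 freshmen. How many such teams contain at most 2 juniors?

6

Split by how many juniors are chosen (0 through 2).
Sum: C(4,0)·C(5,7) + C(4,1)·C(5,6) + C(4,2)·C(5,5) = 0 + 0 + 6 = 6.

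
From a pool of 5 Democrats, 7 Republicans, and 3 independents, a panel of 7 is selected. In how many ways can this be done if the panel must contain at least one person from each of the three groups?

5516

With no constraint there are C(15,7) = 6435 possible selections.
Selections missing a whole group: no Democrats → C(10,7) = 120; no Republicans → C(8,7) = 8; no independents → C(12,7) = 792.
Add back selections omitting two groups (i.e. drawn from a single group): C(5,7) + C(7,7) + C(3,7) = 1.
By inclusion–exclusion: 6435 − 920 + 1 = 5516.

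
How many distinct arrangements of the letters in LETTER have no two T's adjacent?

120

There are 6!/(2!·2!) = 180 arrangements of LETTER in total.
Arrangements with the T's together: treat TT as one letter, giving (5)!/(2!) = 60.
Subtracting, 180 − 60 = 120 arrangements keep the T's apart.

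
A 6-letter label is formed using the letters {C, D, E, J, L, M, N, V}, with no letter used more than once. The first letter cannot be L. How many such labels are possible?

The first letter has 8−1 = 7 choices (anything except L).
The remaining 5 letters are filled from the other 7 symbols without repetition: 7 × 6 × 5 × 4 × 3 = 2520.
Total: 7 × 2520 = 17640.

17640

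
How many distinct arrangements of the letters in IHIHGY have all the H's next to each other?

60

Treat the 2 copies of H as a single block. The multiset to arrange is then {HH, G, I, I, Y}, 5 items in all.
That gives (5)!/(2!) = 60 arrangements.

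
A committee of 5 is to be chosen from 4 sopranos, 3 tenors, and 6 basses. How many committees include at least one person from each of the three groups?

With no constraint there are C(13,5) = 1287 possible selections.
Selections missing a whole group: no sopranos → C(9,5) = 126; no tenors → C(10,5) = 252; no basses → C(7,5) = 21.
Add back selections omitting two groups (i.e. drawn from a single group): C(4,5) + C(3,5) + C(6,5) = 6.
By inclusion–exclusion: 1287 − 399 + 6 = 894.

894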